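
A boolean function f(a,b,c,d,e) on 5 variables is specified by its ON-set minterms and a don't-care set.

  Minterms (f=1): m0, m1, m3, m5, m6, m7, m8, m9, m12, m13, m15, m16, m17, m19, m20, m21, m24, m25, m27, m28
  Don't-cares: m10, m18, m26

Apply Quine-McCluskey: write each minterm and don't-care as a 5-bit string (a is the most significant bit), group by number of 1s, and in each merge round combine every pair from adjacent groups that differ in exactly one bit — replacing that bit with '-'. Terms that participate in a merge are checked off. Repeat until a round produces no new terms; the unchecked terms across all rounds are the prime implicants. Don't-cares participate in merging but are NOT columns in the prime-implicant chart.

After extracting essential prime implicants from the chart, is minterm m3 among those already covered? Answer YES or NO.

[col 0] 00000*, 00001*, 00011*, 00101*, 00110*, 00111*, 01000*, 01001*, 01010*, 01100*, 01101*, 01111*, 10000*, 10001*, 10010*, 10011*, 10100*, 10101*, 11000*, 11001*, 11010*, 11011*, 11100*
[col 1] -0000*, -0001*, -0011*, -0101*, -1000*, -1001*, -1010*, -1100*, 0-000*, 0-001*, 0-101*, 0-111*, 00-01*, 00-11*, 000-1*, 0000-*, 001-1*, 0011-, 01-00*, 01-01*, 010-0*, 0100-*, 011-1*, 0110-*, 1-000*, 1-001*, 1-010*, 1-011*, 1-100*, 10-00*, 10-01*, 100-0*, 100-1*, 1000-*, 1001-*, 1010-*, 11-00*, 110-0*, 110-1*, 1100-*, 1101-*
[col 2] --000*, --001*, -0-01, -00-1, -000-*, -1-00, -10-0, -100-*, 0--01, 0-00-*, 0-1-1, 00--1, 01-0-, 1--00, 1-0-0*, 1-0-1*, 1-00-*, 1-01-*, 10-0-, 100--*, 110--*
[col 3] --00-, 1-0--
Prime implicants: --00-, -0-01, -00-1, -1-00, -10-0, 0--01, 0-1-1, 00--1, 0011-, 01-0-, 1--00, 1-0--, 10-0-
PI chart (minterm → PIs covering it):
  0 | --00-  (sole → essential)
  1 | --00-,-0-01,-00-1,0--01,00--1
  3 | -00-1,00--1
  5 | -0-01,0--01,0-1-1,00--1
  6 | 0011-  (sole → essential)
  7 | 0-1-1,00--1,0011-
  8 | --00-,-1-00,-10-0,01-0-
  9 | --00-,0--01,01-0-
  12 | -1-00,01-0-
  13 | 0--01,0-1-1,01-0-
  15 | 0-1-1  (sole → essential)
  16 | --00-,1--00,1-0--,10-0-
  17 | --00-,-0-01,-00-1,1-0--,10-0-
  19 | -00-1,1-0--
  20 | 1--00,10-0-
  21 | -0-01,10-0-
  24 | --00-,-1-00,-10-0,1--00,1-0--
  25 | --00-,1-0--
  27 | 1-0--  (sole → essential)
  28 | -1-00,1--00
Essential prime implicants: --00-, 0-1-1, 0011-, 1-0--

NO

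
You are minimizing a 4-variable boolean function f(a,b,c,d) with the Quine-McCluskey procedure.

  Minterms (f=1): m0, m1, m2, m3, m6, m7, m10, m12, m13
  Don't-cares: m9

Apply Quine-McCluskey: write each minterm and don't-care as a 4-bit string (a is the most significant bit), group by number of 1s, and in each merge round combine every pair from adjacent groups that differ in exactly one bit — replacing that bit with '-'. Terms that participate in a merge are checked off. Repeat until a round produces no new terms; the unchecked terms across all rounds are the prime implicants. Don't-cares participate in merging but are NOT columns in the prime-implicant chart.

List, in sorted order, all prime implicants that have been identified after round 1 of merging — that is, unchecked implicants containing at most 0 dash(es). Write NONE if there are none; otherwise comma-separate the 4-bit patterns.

Round 0: 0000✓ 0001✓ 0010✓ 0011✓ 0110✓ 0111✓ 1001✓ 1010✓ 1100✓ 1101✓
Round 1: -001 -010 0-10✓ 0-11✓ 00-0✓ 00-1✓ 000-✓ 001-✓ 011-✓ 1-01 110-
Round 2: 0-1- 00--
PIs = {-001, -010, 0-1-, 00--, 1-01, 110-}

NONE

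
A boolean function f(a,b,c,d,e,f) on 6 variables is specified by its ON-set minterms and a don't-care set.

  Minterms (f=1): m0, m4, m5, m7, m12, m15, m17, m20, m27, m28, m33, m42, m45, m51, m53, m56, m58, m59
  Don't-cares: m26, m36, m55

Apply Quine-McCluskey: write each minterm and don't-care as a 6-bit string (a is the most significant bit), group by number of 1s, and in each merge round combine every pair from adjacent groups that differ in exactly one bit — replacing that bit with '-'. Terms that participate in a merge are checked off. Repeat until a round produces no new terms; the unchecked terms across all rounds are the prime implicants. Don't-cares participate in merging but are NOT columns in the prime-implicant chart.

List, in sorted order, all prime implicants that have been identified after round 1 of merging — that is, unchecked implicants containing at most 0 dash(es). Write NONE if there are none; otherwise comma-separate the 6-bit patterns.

Round 0: 000000✓ 000100✓ 000101✓ 000111✓ 001100✓ 001111✓ 010001 010100✓ 011010✓ 011011✓ 011100✓ 100001 100100✓ 101010✓ 101101 110011✓ 110101✓ 110111✓ 111000✓ 111010✓ 111011✓
Round 1: -00100 -11010✓ -11011✓ 0-0100✓ 0-1100✓ 00-100✓ 00-111 000-00 0001-1 00010- 01-100✓ 01101-✓ 1-1010 11-011 110-11 1101-1 1110-0 11101-✓
Round 2: -1101- 0--100
PIs = {-00100, -1101-, 0--100, 00-111, 000-00, 0001-1, 00010-, 010001, 1-1010, 100001, 101101, 11-011, 110-11, 1101-1, 1110-0}

010001, 100001, 101101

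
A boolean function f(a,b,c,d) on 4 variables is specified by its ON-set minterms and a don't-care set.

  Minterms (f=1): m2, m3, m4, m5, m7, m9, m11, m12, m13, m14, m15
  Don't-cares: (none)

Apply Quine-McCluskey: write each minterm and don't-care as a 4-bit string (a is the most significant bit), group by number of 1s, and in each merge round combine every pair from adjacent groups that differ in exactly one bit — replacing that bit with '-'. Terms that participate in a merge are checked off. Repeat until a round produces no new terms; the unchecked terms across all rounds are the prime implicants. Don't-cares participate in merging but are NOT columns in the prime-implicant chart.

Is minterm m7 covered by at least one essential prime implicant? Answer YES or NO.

NO

Round 0: 0010✓ 0011✓ 0100✓ 0101✓ 0111✓ 1001✓ 1011✓ 1100✓ 1101✓ 1110✓ 1111✓
Round 1: -011✓ -100✓ -101✓ -111✓ 0-11✓ 001- 01-1✓ 010-✓ 1-01✓ 1-11✓ 10-1✓ 11-0✓ 11-1✓ 110-✓ 111-✓
Round 2: --11 -1-1 -10- 1--1 11--
PIs = {--11, -1-1, -10-, 001-, 1--1, 11--}
Coverage chart:
  m2: 001- ←essential
  m3: --11,001-
  m4: -10- ←essential
  m5: -1-1,-10-
  m7: --11,-1-1
  m9: 1--1 ←essential
  m11: --11,1--1
  m12: -10-,11--
  m13: -1-1,-10-,1--1,11--
  m14: 11-- ←essential
  m15: --11,-1-1,1--1,11--
Essential: -10-, 001-, 1--1, 11--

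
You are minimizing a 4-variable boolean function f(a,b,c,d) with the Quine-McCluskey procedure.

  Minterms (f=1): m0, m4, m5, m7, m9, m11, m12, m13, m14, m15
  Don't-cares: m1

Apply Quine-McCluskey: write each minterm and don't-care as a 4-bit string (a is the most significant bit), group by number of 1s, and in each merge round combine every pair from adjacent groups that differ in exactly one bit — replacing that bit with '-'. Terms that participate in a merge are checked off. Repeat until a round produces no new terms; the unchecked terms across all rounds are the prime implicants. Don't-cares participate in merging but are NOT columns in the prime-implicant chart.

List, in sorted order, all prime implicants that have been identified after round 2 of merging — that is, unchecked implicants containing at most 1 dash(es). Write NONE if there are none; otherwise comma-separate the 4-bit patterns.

NONE

Round 0: 0000✓ 0001✓ 0100✓ 0101✓ 0111✓ 1001✓ 1011✓ 1100✓ 1101✓ 1110✓ 1111✓
Round 1: -001✓ -100✓ -101✓ -111✓ 0-00✓ 0-01✓ 000-✓ 01-1✓ 010-✓ 1-01✓ 1-11✓ 10-1✓ 11-0✓ 11-1✓ 110-✓ 111-✓
Round 2: --01 -1-1 -10- 0-0- 1--1 11--
PIs = {--01, -1-1, -10-, 0-0-, 1--1, 11--}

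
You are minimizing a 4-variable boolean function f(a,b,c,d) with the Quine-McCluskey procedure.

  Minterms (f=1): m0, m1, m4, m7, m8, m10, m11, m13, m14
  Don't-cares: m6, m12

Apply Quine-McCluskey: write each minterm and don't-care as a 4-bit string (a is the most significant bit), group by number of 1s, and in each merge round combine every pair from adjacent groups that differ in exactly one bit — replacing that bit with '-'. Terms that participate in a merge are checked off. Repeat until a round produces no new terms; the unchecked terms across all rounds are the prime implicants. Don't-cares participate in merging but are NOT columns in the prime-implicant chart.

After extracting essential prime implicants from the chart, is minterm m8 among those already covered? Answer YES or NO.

[col 0] 0000*, 0001*, 0100*, 0110*, 0111*, 1000*, 1010*, 1011*, 1100*, 1101*, 1110*
[col 1] -000*, -100*, -110*, 0-00*, 000-, 01-0*, 011-, 1-00*, 1-10*, 10-0*, 101-, 11-0*, 110-
[col 2] --00, -1-0, 1--0
Prime implicants: --00, -1-0, 000-, 011-, 1--0, 101-, 110-
PI chart (minterm → PIs covering it):
  0 | --00,000-
  1 | 000-  (sole → essential)
  4 | --00,-1-0
  7 | 011-  (sole → essential)
  8 | --00,1--0
  10 | 1--0,101-
  11 | 101-  (sole → essential)
  13 | 110-  (sole → essential)
  14 | -1-0,1--0
Essential prime implicants: 000-, 011-, 101-, 110-

NO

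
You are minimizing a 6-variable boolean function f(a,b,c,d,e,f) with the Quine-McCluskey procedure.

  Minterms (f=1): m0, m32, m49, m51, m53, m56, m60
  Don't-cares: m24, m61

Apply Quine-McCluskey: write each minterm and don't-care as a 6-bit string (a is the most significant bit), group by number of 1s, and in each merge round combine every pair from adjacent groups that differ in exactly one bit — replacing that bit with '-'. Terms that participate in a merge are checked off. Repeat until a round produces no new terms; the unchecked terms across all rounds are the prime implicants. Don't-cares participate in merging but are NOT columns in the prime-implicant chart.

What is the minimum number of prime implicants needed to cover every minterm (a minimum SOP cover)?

Round 0: 000000✓ 011000✓ 100000✓ 110001✓ 110011✓ 110101✓ 111000✓ 111100✓ 111101✓
Round 1: -00000 -11000 11-101 110-01 1100-1 111-00 11110-
PIs = {-00000, -11000, 11-101, 110-01, 1100-1, 111-00, 11110-}
Coverage chart:
  m0: -00000 ←essential
  m32: -00000 ←essential
  m49: 110-01,1100-1
  m51: 1100-1 ←essential
  m53: 11-101,110-01
  m56: -11000,111-00
  m60: 111-00,11110-
Essential: -00000, 1100-1
Petrick residual → 11-101, 111-00
Min cover (4 terms): b'c'd'e'f' + abde'f + abc'd'f + abce'f'

4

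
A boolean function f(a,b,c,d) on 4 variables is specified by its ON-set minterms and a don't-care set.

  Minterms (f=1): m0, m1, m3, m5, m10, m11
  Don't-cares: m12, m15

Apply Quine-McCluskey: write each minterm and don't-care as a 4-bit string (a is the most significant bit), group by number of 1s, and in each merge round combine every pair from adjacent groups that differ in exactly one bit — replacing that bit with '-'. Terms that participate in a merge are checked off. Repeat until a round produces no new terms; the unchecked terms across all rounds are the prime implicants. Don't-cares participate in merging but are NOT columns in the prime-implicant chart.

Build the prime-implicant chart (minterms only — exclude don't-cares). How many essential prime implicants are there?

3

[col 0] 0000*, 0001*, 0011*, 0101*, 1010*, 1011*, 1100, 1111*
[col 1] -011, 0-01, 00-1, 000-, 1-11, 101-
Prime implicants: -011, 0-01, 00-1, 000-, 1-11, 101-, 1100
PI chart (minterm → PIs covering it):
  0 | 000-  (sole → essential)
  1 | 0-01,00-1,000-
  3 | -011,00-1
  5 | 0-01  (sole → essential)
  10 | 101-  (sole → essential)
  11 | -011,1-11,101-
Essential prime implicants: 0-01, 000-, 101-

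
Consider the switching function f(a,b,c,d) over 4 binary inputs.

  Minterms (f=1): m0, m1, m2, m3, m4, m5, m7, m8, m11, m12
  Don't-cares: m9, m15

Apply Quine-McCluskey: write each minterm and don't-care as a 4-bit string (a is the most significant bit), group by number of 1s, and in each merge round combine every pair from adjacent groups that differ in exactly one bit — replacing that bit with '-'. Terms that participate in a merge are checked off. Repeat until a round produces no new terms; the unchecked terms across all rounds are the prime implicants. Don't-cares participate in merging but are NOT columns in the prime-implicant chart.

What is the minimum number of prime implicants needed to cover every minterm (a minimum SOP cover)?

4

[col 0] 0000*, 0001*, 0010*, 0011*, 0100*, 0101*, 0111*, 1000*, 1001*, 1011*, 1100*, 1111*
[col 1] -000*, -001*, -011*, -100*, -111*, 0-00*, 0-01*, 0-11*, 00-0*, 00-1*, 000-*, 001-*, 01-1*, 010-*, 1-00*, 1-11*, 10-1*, 100-*
[col 2] --00, --11, -0-1, -00-, 0--1, 0-0-, 00--
Prime implicants: --00, --11, -0-1, -00-, 0--1, 0-0-, 00--
PI chart (minterm → PIs covering it):
  0 | --00,-00-,0-0-,00--
  1 | -0-1,-00-,0--1,0-0-,00--
  2 | 00--  (sole → essential)
  3 | --11,-0-1,0--1,00--
  4 | --00,0-0-
  5 | 0--1,0-0-
  7 | --11,0--1
  8 | --00,-00-
  11 | --11,-0-1
  12 | --00  (sole → essential)
Essential prime implicants: --00, 00--
Petrick residual → --11, 0--1
Minimum SOP uses 4 PIs: c'd' + cd + a'd + a'b'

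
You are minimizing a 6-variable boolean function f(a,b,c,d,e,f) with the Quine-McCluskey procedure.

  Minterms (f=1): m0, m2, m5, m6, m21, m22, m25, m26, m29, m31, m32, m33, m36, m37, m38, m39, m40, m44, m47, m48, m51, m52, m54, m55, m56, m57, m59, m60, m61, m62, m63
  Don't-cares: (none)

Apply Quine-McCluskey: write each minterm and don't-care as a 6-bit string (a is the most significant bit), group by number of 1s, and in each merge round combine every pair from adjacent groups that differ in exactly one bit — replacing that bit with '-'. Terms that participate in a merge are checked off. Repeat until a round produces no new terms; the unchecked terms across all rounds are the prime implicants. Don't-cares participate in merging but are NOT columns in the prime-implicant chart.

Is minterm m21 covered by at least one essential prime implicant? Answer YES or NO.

[col 0] 000000*, 000010*, 000101*, 000110*, 010101*, 010110*, 011001*, 011010, 011101*, 011111*, 100000*, 100001*, 100100*, 100101*, 100110*, 100111*, 101000*, 101100*, 101111*, 110000*, 110011*, 110100*, 110110*, 110111*, 111000*, 111001*, 111011*, 111100*, 111101*, 111110*, 111111*
[col 1] -00000, -00101, -00110*, -10110*, -11001*, -11101*, -11111*, 0-0101, 0-0110*, 000-10, 0000-0, 01-101, 011-01*, 0111-1*, 1-0000*, 1-0100*, 1-0110*, 1-0111*, 1-1000*, 1-1100*, 1-1111*, 10-000*, 10-100*, 10-111*, 100-00*, 100-01*, 10000-*, 1001-0*, 1001-1*, 10010-*, 10011-*, 101-00*, 11-000*, 11-011*, 11-100*, 11-110*, 11-111*, 110-00*, 110-11*, 1101-0*, 11011-*, 111-00*, 111-01*, 111-11*, 1110-1*, 11100-*, 1111-0*, 1111-1*, 11110-*, 11111-*
[col 2] --0110, -11-01, -111-1, 1--000*, 1--100*, 1--111, 1-0-00*, 1-01-0, 1-011-, 1-1-00*, 10--00*, 100-0-, 1001--, 11--00*, 11--11, 11-1-0, 11-11-, 111--1, 111-0-, 1111--
[col 3] 1---00
Prime implicants: --0110, -00000, -00101, -11-01, -111-1, 0-0101, 000-10, 0000-0, 01-101, 011010, 1---00, 1--111, 1-01-0, 1-011-, 100-0-, 1001--, 11--11, 11-1-0, 11-11-, 111--1, 111-0-, 1111--
PI chart (minterm → PIs covering it):
  0 | -00000,0000-0
  2 | 000-10,0000-0
  5 | -00101,0-0101
  6 | --0110,000-10
  21 | 0-0101,01-101
  22 | --0110  (sole → essential)
  25 | -11-01  (sole → essential)
  26 | 011010  (sole → essential)
  29 | -11-01,-111-1,01-101
  31 | -111-1  (sole → essential)
  32 | -00000,1---00,100-0-
  33 | 100-0-  (sole → essential)
  36 | 1---00,1-01-0,100-0-,1001--
  37 | -00101,100-0-,1001--
  38 | --0110,1-01-0,1-011-,1001--
  39 | 1--111,1-011-,1001--
  40 | 1---00  (sole → essential)
  44 | 1---00  (sole → essential)
  47 | 1--111  (sole → essential)
  48 | 1---00  (sole → essential)
  51 | 11--11  (sole → essential)
  52 | 1---00,1-01-0,11-1-0
  54 | --0110,1-01-0,1-011-,11-1-0,11-11-
  55 | 1--111,1-011-,11--11,11-11-
  56 | 1---00,111-0-
  57 | -11-01,111--1,111-0-
  59 | 11--11,111--1
  60 | 1---00,11-1-0,111-0-,1111--
  61 | -11-01,-111-1,111--1,111-0-,1111--
  62 | 11-1-0,11-11-,1111--
  63 | -111-1,1--111,11--11,11-11-,111--1,1111--
Essential prime implicants: --0110, -11-01, -111-1, 011010, 1---00, 1--111, 100-0-, 11--11

NO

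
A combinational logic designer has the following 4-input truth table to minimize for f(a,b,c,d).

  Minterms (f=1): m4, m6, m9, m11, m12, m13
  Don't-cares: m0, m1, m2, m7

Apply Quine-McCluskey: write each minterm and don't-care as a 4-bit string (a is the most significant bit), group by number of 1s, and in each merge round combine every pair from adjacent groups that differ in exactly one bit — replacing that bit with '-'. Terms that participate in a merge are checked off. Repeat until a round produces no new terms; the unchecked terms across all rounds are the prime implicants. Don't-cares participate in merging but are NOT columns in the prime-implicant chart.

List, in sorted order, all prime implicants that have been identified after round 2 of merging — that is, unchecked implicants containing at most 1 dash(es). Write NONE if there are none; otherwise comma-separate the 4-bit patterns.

size-2^0 implicants → 0000(✓)  0001(✓)  0010(✓)  0100(✓)  0110(✓)  0111(✓)  1001(✓)  1011(✓)  1100(✓)  1101(✓)
size-2^1 implicants → -001  -100  0-00(✓)  0-10(✓)  00-0(✓)  000-  01-0(✓)  011-  1-01  10-1  110-
size-2^2 implicants → 0--0
Unchecked terms (primes): -001, -100, 0--0, 000-, 011-, 1-01, 10-1, 110-

-001, -100, 000-, 011-, 1-01, 10-1, 110-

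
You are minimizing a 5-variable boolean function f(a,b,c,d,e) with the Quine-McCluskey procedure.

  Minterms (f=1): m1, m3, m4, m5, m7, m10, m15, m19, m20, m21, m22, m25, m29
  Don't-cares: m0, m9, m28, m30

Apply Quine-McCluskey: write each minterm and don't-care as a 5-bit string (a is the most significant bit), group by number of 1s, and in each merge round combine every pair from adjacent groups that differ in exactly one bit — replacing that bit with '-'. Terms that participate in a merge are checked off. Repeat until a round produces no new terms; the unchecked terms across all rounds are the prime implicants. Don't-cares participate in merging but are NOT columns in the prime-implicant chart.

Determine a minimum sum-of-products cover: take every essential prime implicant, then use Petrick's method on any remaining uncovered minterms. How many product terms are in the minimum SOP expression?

7

size-2^0 implicants → 00000(✓)  00001(✓)  00011(✓)  00100(✓)  00101(✓)  00111(✓)  01001(✓)  01010  01111(✓)  10011(✓)  10100(✓)  10101(✓)  10110(✓)  11001(✓)  11100(✓)  11101(✓)  11110(✓)
size-2^1 implicants → -0011  -0100(✓)  -0101(✓)  -1001  0-001  0-111  00-00(✓)  00-01(✓)  00-11(✓)  000-1(✓)  0000-(✓)  001-1(✓)  0010-(✓)  1-100(✓)  1-101(✓)  1-110(✓)  101-0(✓)  1010-(✓)  11-01  111-0(✓)  1110-(✓)
size-2^2 implicants → -010-  00--1  00-0-  1-1-0  1-10-
Unchecked terms (primes): -0011, -010-, -1001, 0-001, 0-111, 00--1, 00-0-, 01010, 1-1-0, 1-10-, 11-01
Minterm coverage:
  m1 ⊆ 0-001,00--1,00-0-
  m3 ⊆ -0011,00--1
  m4 ⊆ -010-,00-0-
  m5 ⊆ -010-,00--1,00-0-
  m7 ⊆ 0-111,00--1
  m10 ⊆ 01010 [E]
  m15 ⊆ 0-111 [E]
  m19 ⊆ -0011 [E]
  m20 ⊆ -010-,1-1-0,1-10-
  m21 ⊆ -010-,1-10-
  m22 ⊆ 1-1-0 [E]
  m25 ⊆ -1001,11-01
  m29 ⊆ 1-10-,11-01
E = {-0011, 0-111, 01010, 1-1-0}
Petrick residual → -010-, 0-001, 11-01
Cover = b'c'de + b'cd' + a'c'd'e + a'cde + a'bc'de' + ace' + abd'e  |cover|=7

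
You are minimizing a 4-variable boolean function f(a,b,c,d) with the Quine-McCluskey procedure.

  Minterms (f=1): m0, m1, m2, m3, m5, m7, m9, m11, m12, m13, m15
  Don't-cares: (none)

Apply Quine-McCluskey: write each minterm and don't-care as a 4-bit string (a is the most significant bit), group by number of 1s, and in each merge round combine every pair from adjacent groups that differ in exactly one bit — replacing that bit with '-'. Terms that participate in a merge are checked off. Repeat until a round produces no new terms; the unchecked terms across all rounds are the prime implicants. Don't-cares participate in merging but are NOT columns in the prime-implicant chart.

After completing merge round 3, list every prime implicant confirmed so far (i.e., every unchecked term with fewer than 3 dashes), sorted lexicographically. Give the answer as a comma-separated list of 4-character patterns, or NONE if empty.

[col 0] 0000*, 0001*, 0010*, 0011*, 0101*, 0111*, 1001*, 1011*, 1100*, 1101*, 1111*
[col 1] -001*, -011*, -101*, -111*, 0-01*, 0-11*, 00-0*, 00-1*, 000-*, 001-*, 01-1*, 1-01*, 1-11*, 10-1*, 11-1*, 110-
[col 2] --01*, --11*, -0-1*, -1-1*, 0--1*, 00--, 1--1*
[col 3] ---1
Prime implicants: ---1, 00--, 110-

00--, 110-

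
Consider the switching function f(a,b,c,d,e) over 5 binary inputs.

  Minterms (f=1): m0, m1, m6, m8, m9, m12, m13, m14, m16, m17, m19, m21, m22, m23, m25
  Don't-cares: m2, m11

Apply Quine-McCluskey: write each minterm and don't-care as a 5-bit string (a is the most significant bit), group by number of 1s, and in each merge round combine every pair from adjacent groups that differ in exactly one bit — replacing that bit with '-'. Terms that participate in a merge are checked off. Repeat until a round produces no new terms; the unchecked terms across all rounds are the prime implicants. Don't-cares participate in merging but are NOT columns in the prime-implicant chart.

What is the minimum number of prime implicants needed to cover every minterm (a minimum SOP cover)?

6

[col 0] 00000*, 00001*, 00010*, 00110*, 01000*, 01001*, 01011*, 01100*, 01101*, 01110*, 10000*, 10001*, 10011*, 10101*, 10110*, 10111*, 11001*
[col 1] -0000*, -0001*, -0110, -1001*, 0-000*, 0-001*, 0-110, 00-10, 000-0, 0000-*, 01-00*, 01-01*, 010-1, 0100-*, 011-0, 0110-*, 1-001*, 10-01*, 10-11*, 100-1*, 1000-*, 101-1*, 1011-
[col 2] --001, -000-, 0-00-, 01-0-, 10--1
Prime implicants: --001, -000-, -0110, 0-00-, 0-110, 00-10, 000-0, 01-0-, 010-1, 011-0, 10--1, 1011-
PI chart (minterm → PIs covering it):
  0 | -000-,0-00-,000-0
  1 | --001,-000-,0-00-
  6 | -0110,0-110,00-10
  8 | 0-00-,01-0-
  9 | --001,0-00-,01-0-,010-1
  12 | 01-0-,011-0
  13 | 01-0-  (sole → essential)
  14 | 0-110,011-0
  16 | -000-  (sole → essential)
  17 | --001,-000-,10--1
  19 | 10--1  (sole → essential)
  21 | 10--1  (sole → essential)
  22 | -0110,1011-
  23 | 10--1,1011-
  25 | --001  (sole → essential)
Essential prime implicants: --001, -000-, 01-0-, 10--1
Petrick residual → -0110, 0-110
Minimum SOP uses 6 PIs: c'd'e + b'c'd' + b'cde' + a'cde' + a'bd' + ab'e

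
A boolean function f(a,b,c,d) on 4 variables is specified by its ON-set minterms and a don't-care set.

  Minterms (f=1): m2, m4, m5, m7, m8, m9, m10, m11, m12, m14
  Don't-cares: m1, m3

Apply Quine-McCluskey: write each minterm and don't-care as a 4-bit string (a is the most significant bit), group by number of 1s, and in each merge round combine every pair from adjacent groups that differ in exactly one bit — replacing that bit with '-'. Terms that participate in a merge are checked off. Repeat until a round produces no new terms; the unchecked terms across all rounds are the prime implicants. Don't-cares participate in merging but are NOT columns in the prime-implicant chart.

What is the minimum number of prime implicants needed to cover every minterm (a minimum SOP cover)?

5

Round 0: 0001✓ 0010✓ 0011✓ 0100✓ 0101✓ 0111✓ 1000✓ 1001✓ 1010✓ 1011✓ 1100✓ 1110✓
Round 1: -001✓ -010✓ -011✓ -100 0-01✓ 0-11✓ 00-1✓ 001-✓ 01-1✓ 010- 1-00✓ 1-10✓ 10-0✓ 10-1✓ 100-✓ 101-✓ 11-0✓
Round 2: -0-1 -01- 0--1 1--0 10--
PIs = {-0-1, -01-, -100, 0--1, 010-, 1--0, 10--}
Coverage chart:
  m2: -01- ←essential
  m4: -100,010-
  m5: 0--1,010-
  m7: 0--1 ←essential
  m8: 1--0,10--
  m9: -0-1,10--
  m10: -01-,1--0,10--
  m11: -0-1,-01-,10--
  m12: -100,1--0
  m14: 1--0 ←essential
Essential: -01-, 0--1, 1--0
Petrick residual → -0-1, -100
Min cover (5 terms): b'd + b'c + bc'd' + a'd + ad'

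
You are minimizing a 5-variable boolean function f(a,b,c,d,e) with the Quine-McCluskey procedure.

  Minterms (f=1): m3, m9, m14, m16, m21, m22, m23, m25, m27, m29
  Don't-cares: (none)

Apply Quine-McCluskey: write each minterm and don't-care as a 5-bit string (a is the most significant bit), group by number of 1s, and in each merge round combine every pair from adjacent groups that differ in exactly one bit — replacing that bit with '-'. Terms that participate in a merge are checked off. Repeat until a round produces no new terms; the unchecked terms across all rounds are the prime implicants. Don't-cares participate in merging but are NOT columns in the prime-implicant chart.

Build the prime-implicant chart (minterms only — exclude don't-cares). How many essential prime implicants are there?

[col 0] 00011, 01001*, 01110, 10000, 10101*, 10110*, 10111*, 11001*, 11011*, 11101*
[col 1] -1001, 1-101, 101-1, 1011-, 11-01, 110-1
Prime implicants: -1001, 00011, 01110, 1-101, 10000, 101-1, 1011-, 11-01, 110-1
PI chart (minterm → PIs covering it):
  3 | 00011  (sole → essential)
  9 | -1001  (sole → essential)
  14 | 01110  (sole → essential)
  16 | 10000  (sole → essential)
  21 | 1-101,101-1
  22 | 1011-  (sole → essential)
  23 | 101-1,1011-
  25 | -1001,11-01,110-1
  27 | 110-1  (sole → essential)
  29 | 1-101,11-01
Essential prime implicants: -1001, 00011, 01110, 10000, 1011-, 110-1

6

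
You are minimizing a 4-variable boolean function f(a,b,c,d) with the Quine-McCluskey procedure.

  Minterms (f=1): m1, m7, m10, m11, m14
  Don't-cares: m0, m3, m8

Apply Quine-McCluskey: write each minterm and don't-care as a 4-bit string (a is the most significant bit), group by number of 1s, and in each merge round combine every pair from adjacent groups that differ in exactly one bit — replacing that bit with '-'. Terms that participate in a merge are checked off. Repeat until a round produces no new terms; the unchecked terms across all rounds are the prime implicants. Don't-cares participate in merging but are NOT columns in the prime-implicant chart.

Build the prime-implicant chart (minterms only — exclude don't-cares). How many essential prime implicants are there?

size-2^0 implicants → 0000(✓)  0001(✓)  0011(✓)  0111(✓)  1000(✓)  1010(✓)  1011(✓)  1110(✓)
size-2^1 implicants → -000  -011  0-11  00-1  000-  1-10  10-0  101-
Unchecked terms (primes): -000, -011, 0-11, 00-1, 000-, 1-10, 10-0, 101-
Minterm coverage:
  m1 ⊆ 00-1,000-
  m7 ⊆ 0-11 [E]
  m10 ⊆ 1-10,10-0,101-
  m11 ⊆ -011,101-
  m14 ⊆ 1-10 [E]
E = {0-11, 1-10}

2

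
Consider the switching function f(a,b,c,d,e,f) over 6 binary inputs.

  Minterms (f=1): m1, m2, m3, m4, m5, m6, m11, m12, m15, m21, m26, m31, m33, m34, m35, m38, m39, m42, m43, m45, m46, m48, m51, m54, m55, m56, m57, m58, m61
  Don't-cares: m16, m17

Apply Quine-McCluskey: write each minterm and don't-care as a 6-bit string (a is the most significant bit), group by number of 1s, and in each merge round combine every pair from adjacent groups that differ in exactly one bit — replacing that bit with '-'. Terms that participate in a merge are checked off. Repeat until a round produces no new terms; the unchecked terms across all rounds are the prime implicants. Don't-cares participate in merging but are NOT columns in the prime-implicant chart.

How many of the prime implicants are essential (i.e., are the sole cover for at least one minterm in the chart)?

size-2^0 implicants → 000001(✓)  000010(✓)  000011(✓)  000100(✓)  000101(✓)  000110(✓)  001011(✓)  001100(✓)  001111(✓)  010000(✓)  010001(✓)  010101(✓)  011010(✓)  011111(✓)  100001(✓)  100010(✓)  100011(✓)  100110(✓)  100111(✓)  101010(✓)  101011(✓)  101101(✓)  101110(✓)  110000(✓)  110011(✓)  110110(✓)  110111(✓)  111000(✓)  111001(✓)  111010(✓)  111101(✓)
size-2^1 implicants → -00001(✓)  -00010(✓)  -00011(✓)  -00110(✓)  -01011(✓)  -10000  -11010  0-0001(✓)  0-0101(✓)  0-1111  00-011(✓)  00-100  000-01(✓)  000-10(✓)  0000-1(✓)  00001-(✓)  0001-0  00010-  001-11  010-01(✓)  01000-  1-0011(✓)  1-0110(✓)  1-0111(✓)  1-1010  1-1101  10-010(✓)  10-011(✓)  10-110(✓)  100-10(✓)  100-11(✓)  1000-1(✓)  10001-(✓)  10011-(✓)  101-10(✓)  10101-(✓)  11-000  110-11(✓)  11011-(✓)  111-01  1110-0  11100-
size-2^2 implicants → -0-011  -00-10  -000-1  -0001-  0-0-01  1-0-11  1-011-  10--10  10-01-  100-1-
Unchecked terms (primes): -0-011, -00-10, -000-1, -0001-, -10000, -11010, 0-0-01, 0-1111, 00-100, 0001-0, 00010-, 001-11, 01000-, 1-0-11, 1-011-, 1-1010, 1-1101, 10--10, 10-01-, 100-1-, 11-000, 111-01, 1110-0, 11100-
Minterm coverage:
  m1 ⊆ -000-1,0-0-01
  m2 ⊆ -00-10,-0001-
  m3 ⊆ -0-011,-000-1,-0001-
  m4 ⊆ 00-100,0001-0,00010-
  m5 ⊆ 0-0-01,00010-
  m6 ⊆ -00-10,0001-0
  m11 ⊆ -0-011,001-11
  m12 ⊆ 00-100 [E]
  m15 ⊆ 0-1111,001-11
  m21 ⊆ 0-0-01 [E]
  m26 ⊆ -11010 [E]
  m31 ⊆ 0-1111 [E]
  m33 ⊆ -000-1 [E]
  m34 ⊆ -00-10,-0001-,10--10,10-01-,100-1-
  m35 ⊆ -0-011,-000-1,-0001-,1-0-11,10-01-,100-1-
  m38 ⊆ -00-10,1-011-,10--10,100-1-
  m39 ⊆ 1-0-11,1-011-,100-1-
  m42 ⊆ 1-1010,10--10,10-01-
  m43 ⊆ -0-011,10-01-
  m45 ⊆ 1-1101 [E]
  m46 ⊆ 10--10 [E]
  m48 ⊆ -10000,11-000
  m51 ⊆ 1-0-11 [E]
  m54 ⊆ 1-011- [E]
  m55 ⊆ 1-0-11,1-011-
  m56 ⊆ 11-000,1110-0,11100-
  m57 ⊆ 111-01,11100-
  m58 ⊆ -11010,1-1010,1110-0
  m61 ⊆ 1-1101,111-01
E = {-000-1, -11010, 0-0-01, 0-1111, 00-100, 1-0-11, 1-011-, 1-1101, 10--10}

9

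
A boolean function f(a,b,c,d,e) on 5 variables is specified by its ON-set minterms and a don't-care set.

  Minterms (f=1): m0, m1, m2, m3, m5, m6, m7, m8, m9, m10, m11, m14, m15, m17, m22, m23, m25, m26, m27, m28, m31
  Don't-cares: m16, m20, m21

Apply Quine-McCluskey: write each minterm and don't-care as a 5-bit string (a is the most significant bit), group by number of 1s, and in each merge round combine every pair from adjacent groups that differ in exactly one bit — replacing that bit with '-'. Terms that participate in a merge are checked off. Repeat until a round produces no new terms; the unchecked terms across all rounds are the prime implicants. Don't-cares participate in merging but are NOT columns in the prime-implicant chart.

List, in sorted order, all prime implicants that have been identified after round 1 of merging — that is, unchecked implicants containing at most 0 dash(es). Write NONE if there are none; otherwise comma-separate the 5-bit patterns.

NONE

Round 0: 00000✓ 00001✓ 00010✓ 00011✓ 00101✓ 00110✓ 00111✓ 01000✓ 01001✓ 01010✓ 01011✓ 01110✓ 01111✓ 10000✓ 10001✓ 10100✓ 10101✓ 10110✓ 10111✓ 11001✓ 11010✓ 11011✓ 11100✓ 11111✓
Round 1: -0000✓ -0001✓ -0101✓ -0110✓ -0111✓ -1001✓ -1010✓ -1011✓ -1111✓ 0-000✓ 0-001✓ 0-010✓ 0-011✓ 0-110✓ 0-111✓ 00-01✓ 00-10✓ 00-11✓ 000-0✓ 000-1✓ 0000-✓ 0001-✓ 001-1✓ 0011-✓ 01-10✓ 01-11✓ 010-0✓ 010-1✓ 0100-✓ 0101-✓ 0111-✓ 1-001✓ 1-100 1-111✓ 10-00✓ 10-01✓ 1000-✓ 101-0✓ 101-1✓ 1010-✓ 1011-✓ 11-11✓ 110-1✓ 1101-✓
Round 2: --001 --111 -0-01 -000- -01-1 -011- -1-11 -10-1 -101- 0--10✓ 0--11✓ 0-0-0✓ 0-0-1✓ 0-00-✓ 0-01-✓ 0-11-✓ 00--1 00-1-✓ 000--✓ 01-1-✓ 010--✓ 10-0- 101--
Round 3: 0--1- 0-0--
PIs = {--001, --111, -0-01, -000-, -01-1, -011-, -1-11, -10-1, -101-, 0--1-, 0-0--, 00--1, 1-100, 10-0-, 101--}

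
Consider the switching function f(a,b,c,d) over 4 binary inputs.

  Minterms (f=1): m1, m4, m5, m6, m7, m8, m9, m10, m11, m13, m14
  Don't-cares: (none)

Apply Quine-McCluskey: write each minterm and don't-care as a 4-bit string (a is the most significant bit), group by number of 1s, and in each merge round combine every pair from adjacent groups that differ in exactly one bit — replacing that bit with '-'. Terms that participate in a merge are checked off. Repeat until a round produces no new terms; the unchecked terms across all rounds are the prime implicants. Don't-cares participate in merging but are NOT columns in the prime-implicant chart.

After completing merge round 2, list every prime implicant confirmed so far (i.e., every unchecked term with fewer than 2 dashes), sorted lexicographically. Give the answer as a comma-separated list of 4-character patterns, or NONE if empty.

[col 0] 0001*, 0100*, 0101*, 0110*, 0111*, 1000*, 1001*, 1010*, 1011*, 1101*, 1110*
[col 1] -001*, -101*, -110, 0-01*, 01-0*, 01-1*, 010-*, 011-*, 1-01*, 1-10, 10-0*, 10-1*, 100-*, 101-*
[col 2] --01, 01--, 10--
Prime implicants: --01, -110, 01--, 1-10, 10--

-110, 1-10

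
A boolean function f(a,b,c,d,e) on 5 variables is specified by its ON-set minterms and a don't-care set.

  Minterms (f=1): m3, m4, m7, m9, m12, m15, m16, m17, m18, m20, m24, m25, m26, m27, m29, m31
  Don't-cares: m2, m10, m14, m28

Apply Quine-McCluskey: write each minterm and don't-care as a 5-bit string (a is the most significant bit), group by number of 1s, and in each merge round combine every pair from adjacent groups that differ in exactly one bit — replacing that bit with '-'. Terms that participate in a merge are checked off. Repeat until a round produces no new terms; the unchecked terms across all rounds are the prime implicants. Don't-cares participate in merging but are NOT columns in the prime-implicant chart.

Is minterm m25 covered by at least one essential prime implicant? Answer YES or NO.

YES

size-2^0 implicants → 00010(✓)  00011(✓)  00100(✓)  00111(✓)  01001(✓)  01010(✓)  01100(✓)  01110(✓)  01111(✓)  10000(✓)  10001(✓)  10010(✓)  10100(✓)  11000(✓)  11001(✓)  11010(✓)  11011(✓)  11100(✓)  11101(✓)  11111(✓)
size-2^1 implicants → -0010(✓)  -0100(✓)  -1001  -1010(✓)  -1100(✓)  -1111  0-010(✓)  0-100(✓)  0-111  00-11  0001-  01-10  011-0  0111-  1-000(✓)  1-001(✓)  1-010(✓)  1-100(✓)  10-00(✓)  100-0(✓)  1000-(✓)  11-00(✓)  11-01(✓)  11-11(✓)  110-0(✓)  110-1(✓)  1100-(✓)  1101-(✓)  111-1(✓)  1110-(✓)
size-2^2 implicants → --010  --100  1--00  1-0-0  1-00-  11--1  11-0-  110--
Unchecked terms (primes): --010, --100, -1001, -1111, 0-111, 00-11, 0001-, 01-10, 011-0, 0111-, 1--00, 1-0-0, 1-00-, 11--1, 11-0-, 110--
Minterm coverage:
  m3 ⊆ 00-11,0001-
  m4 ⊆ --100 [E]
  m7 ⊆ 0-111,00-11
  m9 ⊆ -1001 [E]
  m12 ⊆ --100,011-0
  m15 ⊆ -1111,0-111,0111-
  m16 ⊆ 1--00,1-0-0,1-00-
  m17 ⊆ 1-00- [E]
  m18 ⊆ --010,1-0-0
  m20 ⊆ --100,1--00
  m24 ⊆ 1--00,1-0-0,1-00-,11-0-,110--
  m25 ⊆ -1001,1-00-,11--1,11-0-,110--
  m26 ⊆ --010,1-0-0,110--
  m27 ⊆ 11--1,110--
  m29 ⊆ 11--1,11-0-
  m31 ⊆ -1111,11--1
E = {--100, -1001, 1-00-}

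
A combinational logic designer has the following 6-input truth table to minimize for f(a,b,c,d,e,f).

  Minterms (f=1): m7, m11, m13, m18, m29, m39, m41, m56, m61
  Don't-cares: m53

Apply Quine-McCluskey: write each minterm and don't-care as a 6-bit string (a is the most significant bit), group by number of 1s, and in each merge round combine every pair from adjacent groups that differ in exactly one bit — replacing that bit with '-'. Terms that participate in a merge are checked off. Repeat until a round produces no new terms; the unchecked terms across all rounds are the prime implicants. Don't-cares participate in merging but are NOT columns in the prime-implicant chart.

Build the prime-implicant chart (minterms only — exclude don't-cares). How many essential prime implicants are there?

6

[col 0] 000111*, 001011, 001101*, 010010, 011101*, 100111*, 101001, 110101*, 111000, 111101*
[col 1] -00111, -11101, 0-1101, 11-101
Prime implicants: -00111, -11101, 0-1101, 001011, 010010, 101001, 11-101, 111000
PI chart (minterm → PIs covering it):
  7 | -00111  (sole → essential)
  11 | 001011  (sole → essential)
  13 | 0-1101  (sole → essential)
  18 | 010010  (sole → essential)
  29 | -11101,0-1101
  39 | -00111  (sole → essential)
  41 | 101001  (sole → essential)
  56 | 111000  (sole → essential)
  61 | -11101,11-101
Essential prime implicants: -00111, 0-1101, 001011, 010010, 101001, 111000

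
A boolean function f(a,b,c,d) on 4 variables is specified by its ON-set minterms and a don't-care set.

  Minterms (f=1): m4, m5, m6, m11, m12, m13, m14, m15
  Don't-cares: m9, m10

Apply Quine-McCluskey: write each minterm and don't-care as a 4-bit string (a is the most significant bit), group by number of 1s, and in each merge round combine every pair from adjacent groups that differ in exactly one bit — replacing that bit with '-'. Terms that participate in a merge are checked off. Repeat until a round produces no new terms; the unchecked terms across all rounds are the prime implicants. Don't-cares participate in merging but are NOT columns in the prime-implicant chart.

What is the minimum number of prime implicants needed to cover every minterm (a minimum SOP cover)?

3

size-2^0 implicants → 0100(✓)  0101(✓)  0110(✓)  1001(✓)  1010(✓)  1011(✓)  1100(✓)  1101(✓)  1110(✓)  1111(✓)
size-2^1 implicants → -100(✓)  -101(✓)  -110(✓)  01-0(✓)  010-(✓)  1-01(✓)  1-10(✓)  1-11(✓)  10-1(✓)  101-(✓)  11-0(✓)  11-1(✓)  110-(✓)  111-(✓)
size-2^2 implicants → -1-0  -10-  1--1  1-1-  11--
Unchecked terms (primes): -1-0, -10-, 1--1, 1-1-, 11--
Minterm coverage:
  m4 ⊆ -1-0,-10-
  m5 ⊆ -10- [E]
  m6 ⊆ -1-0 [E]
  m11 ⊆ 1--1,1-1-
  m12 ⊆ -1-0,-10-,11--
  m13 ⊆ -10-,1--1,11--
  m14 ⊆ -1-0,1-1-,11--
  m15 ⊆ 1--1,1-1-,11--
E = {-1-0, -10-}
Petrick residual → 1--1
Cover = bd' + bc' + ad  |cover|=3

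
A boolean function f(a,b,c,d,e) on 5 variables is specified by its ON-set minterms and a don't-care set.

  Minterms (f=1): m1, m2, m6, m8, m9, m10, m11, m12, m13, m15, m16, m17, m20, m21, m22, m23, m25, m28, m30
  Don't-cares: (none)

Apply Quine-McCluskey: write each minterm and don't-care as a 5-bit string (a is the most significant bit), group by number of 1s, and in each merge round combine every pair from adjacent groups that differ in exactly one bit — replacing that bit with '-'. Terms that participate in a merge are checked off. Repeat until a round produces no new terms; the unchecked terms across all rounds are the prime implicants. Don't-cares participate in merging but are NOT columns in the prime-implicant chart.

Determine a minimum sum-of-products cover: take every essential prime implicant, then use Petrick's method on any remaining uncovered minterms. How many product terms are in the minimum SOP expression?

8

Round 0: 00001✓ 00010✓ 00110✓ 01000✓ 01001✓ 01010✓ 01011✓ 01100✓ 01101✓ 01111✓ 10000✓ 10001✓ 10100✓ 10101✓ 10110✓ 10111✓ 11001✓ 11100✓ 11110✓
Round 1: -0001✓ -0110 -1001✓ -1100 0-001✓ 0-010 00-10 01-00✓ 01-01✓ 01-11✓ 010-0✓ 010-1✓ 0100-✓ 0101-✓ 011-1✓ 0110-✓ 1-001✓ 1-100✓ 1-110✓ 10-00✓ 10-01✓ 1000-✓ 101-0✓ 101-1✓ 1010-✓ 1011-✓ 111-0✓
Round 2: --001 01--1 01-0- 010-- 1-1-0 10-0- 101--
PIs = {--001, -0110, -1100, 0-010, 00-10, 01--1, 01-0-, 010--, 1-1-0, 10-0-, 101--}
Coverage chart:
  m1: --001 ←essential
  m2: 0-010,00-10
  m6: -0110,00-10
  m8: 01-0-,010--
  m9: --001,01--1,01-0-,010--
  m10: 0-010,010--
  m11: 01--1,010--
  m12: -1100,01-0-
  m13: 01--1,01-0-
  m15: 01--1 ←essential
  m16: 10-0- ←essential
  m17: --001,10-0-
  m20: 1-1-0,10-0-,101--
  m21: 10-0-,101--
  m22: -0110,1-1-0,101--
  m23: 101-- ←essential
  m25: --001 ←essential
  m28: -1100,1-1-0
  m30: 1-1-0 ←essential
Essential: --001, 01--1, 1-1-0, 10-0-, 101--
Petrick residual → -0110, 0-010, 01-0-
Min cover (8 terms): c'd'e + b'cde' + a'c'de' + a'be + a'bd' + ace' + ab'd' + ab'c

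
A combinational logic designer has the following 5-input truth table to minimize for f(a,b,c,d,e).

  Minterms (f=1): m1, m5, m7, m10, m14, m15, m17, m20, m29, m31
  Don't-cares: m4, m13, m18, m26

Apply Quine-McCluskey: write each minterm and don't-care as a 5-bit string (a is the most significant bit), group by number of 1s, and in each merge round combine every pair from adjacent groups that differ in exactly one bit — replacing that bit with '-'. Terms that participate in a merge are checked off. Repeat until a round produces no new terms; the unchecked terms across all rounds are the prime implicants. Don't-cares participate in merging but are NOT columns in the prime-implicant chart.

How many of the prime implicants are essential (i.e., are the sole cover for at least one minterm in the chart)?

[col 0] 00001*, 00100*, 00101*, 00111*, 01010*, 01101*, 01110*, 01111*, 10001*, 10010*, 10100*, 11010*, 11101*, 11111*
[col 1] -0001, -0100, -1010, -1101*, -1111*, 0-101*, 0-111*, 00-01, 001-1*, 0010-, 01-10, 011-1*, 0111-, 1-010, 111-1*
[col 2] -11-1, 0-1-1
Prime implicants: -0001, -0100, -1010, -11-1, 0-1-1, 00-01, 0010-, 01-10, 0111-, 1-010
PI chart (minterm → PIs covering it):
  1 | -0001,00-01
  5 | 0-1-1,00-01,0010-
  7 | 0-1-1  (sole → essential)
  10 | -1010,01-10
  14 | 01-10,0111-
  15 | -11-1,0-1-1,0111-
  17 | -0001  (sole → essential)
  20 | -0100  (sole → essential)
  29 | -11-1  (sole → essential)
  31 | -11-1  (sole → essential)
Essential prime implicants: -0001, -0100, -11-1, 0-1-1

4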